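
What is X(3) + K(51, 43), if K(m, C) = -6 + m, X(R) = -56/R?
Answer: 79/3 ≈ 26.333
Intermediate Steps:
X(3) + K(51, 43) = -56/3 + (-6 + 51) = -56*⅓ + 45 = -56/3 + 45 = 79/3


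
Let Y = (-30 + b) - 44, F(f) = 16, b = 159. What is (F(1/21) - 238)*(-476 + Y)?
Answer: 86802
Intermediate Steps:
Y = 85 (Y = (-30 + 159) - 44 = 129 - 44 = 85)
(F(1/21) - 238)*(-476 + Y) = (16 - 238)*(-476 + 85) = -222*(-391) = 86802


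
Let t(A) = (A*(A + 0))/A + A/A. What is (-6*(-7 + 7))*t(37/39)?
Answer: 0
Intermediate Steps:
t(A) = 1 + A (t(A) = (A*A)/A + 1 = A**2/A + 1 = A + 1 = 1 + A)
(-6*(-7 + 7))*t(37/39) = (-6*(-7 + 7))*(1 + 37/39) = (-6*0)*(1 + 37*(1/39)) = 0*(1 + 37/39) = 0*(76/39) = 0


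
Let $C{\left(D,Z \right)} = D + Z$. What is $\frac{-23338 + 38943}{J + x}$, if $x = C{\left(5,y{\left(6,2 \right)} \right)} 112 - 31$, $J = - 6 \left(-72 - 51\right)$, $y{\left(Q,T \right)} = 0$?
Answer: $\frac{15605}{1267} \approx 12.316$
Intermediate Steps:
$J = 738$ ($J = \left(-6\right) \left(-123\right) = 738$)
$x = 529$ ($x = \left(5 + 0\right) 112 - 31 = 5 \cdot 112 - 31 = 560 - 31 = 529$)
$\frac{-23338 + 38943}{J + x} = \frac{-23338 + 38943}{738 + 529} = \frac{15605}{1267}$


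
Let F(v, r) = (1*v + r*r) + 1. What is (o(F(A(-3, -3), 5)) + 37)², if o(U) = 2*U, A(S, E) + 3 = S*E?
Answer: 10201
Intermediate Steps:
A(S, E) = -3 + E*S (A(S, E) = -3 + S*E = -3 + E*S)
F(v, r) = 1 + v + r² (F(v, r) = (v + r²) + 1 = 1 + v + r²)
(o(F(A(-3, -3), 5)) + 37)² = (2*(1 + (-3 - 3*(-3)) + 5²) + 37)² = (2*(1 + (-3 + 9) + 25) + 37)² = (2*(1 + 6 + 25) + 37)² = (2*32 + 37)² = (64 + 37)² = 101² = 10201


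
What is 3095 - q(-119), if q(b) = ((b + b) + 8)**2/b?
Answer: 421205/119 ≈ 3539.5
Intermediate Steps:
q(b) = (8 + 2*b)**2/b (q(b) = (2*b + 8)**2/b = (8 + 2*b)**2/b)
3095 - q(-119) = 3095 - 4*(4 - 119)**2/(-119) = 3095 - 4*(-1)*(-115)**2/119 = 3095 - 4*(-1)*13225/119 = 3095 - 1*(-52900/119) = 3095 + 52900/119 = 421205/119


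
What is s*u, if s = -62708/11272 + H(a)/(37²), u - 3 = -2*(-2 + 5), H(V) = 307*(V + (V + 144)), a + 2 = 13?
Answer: -366447309/3857842 ≈ -94.988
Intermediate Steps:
a = 11 (a = -2 + 13 = 11)
H(V) = 44208 + 614*V (H(V) = 307*(V + (144 + V)) = 307*(144 + 2*V) = 44208 + 614*V)
u = -3 (u = 3 - 2*(-2 + 5) = 3 - 2*3 = 3 - 6 = -3)
s = 122149103/3857842 (s = -62708/11272 + (44208 + 614*11)/(37²) = -62708*1/11272 + (44208 + 6754)/1369 = -15677/2818 + 50962*(1/1369) = -15677/2818 + 50962/1369 = 122149103/3857842 ≈ 31.663)
s*u = (122149103/3857842)*(-3) = -366447309/3857842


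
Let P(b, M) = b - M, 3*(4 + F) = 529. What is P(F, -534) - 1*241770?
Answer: -723191/3 ≈ -2.4106e+5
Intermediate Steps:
F = 517/3 (F = -4 + (1/3)*529 = -4 + 529/3 = 517/3 ≈ 172.33)
P(F, -534) - 1*241770 = (517/3 - 1*(-534)) - 1*241770 = (517/3 + 534) - 241770 = 2119/3 - 241770 = -723191/3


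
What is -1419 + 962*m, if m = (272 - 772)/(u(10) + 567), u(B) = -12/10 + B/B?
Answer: -247171/109 ≈ -2267.6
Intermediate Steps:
u(B) = -⅕ (u(B) = -12*⅒ + 1 = -6/5 + 1 = -⅕)
m = -1250/1417 (m = (272 - 772)/(-⅕ + 567) = -500/2834/5 = -500*5/2834 = -1250/1417 ≈ -0.88214)
-1419 + 962*m = -1419 + 962*(-1250/1417) = -1419 - 92500/109 = -247171/109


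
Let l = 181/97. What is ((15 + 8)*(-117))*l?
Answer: -487071/97 ≈ -5021.4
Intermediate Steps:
l = 181/97 (l = 181*(1/97) = 181/97 ≈ 1.8660)
((15 + 8)*(-117))*l = ((15 + 8)*(-117))*(181/97) = (23*(-117))*(181/97) = -2691*181/97 = -487071/97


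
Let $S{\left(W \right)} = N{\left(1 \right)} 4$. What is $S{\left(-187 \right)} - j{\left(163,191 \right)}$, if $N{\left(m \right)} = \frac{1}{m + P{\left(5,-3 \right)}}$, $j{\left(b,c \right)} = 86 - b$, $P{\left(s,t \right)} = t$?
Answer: $75$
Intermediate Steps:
$N{\left(m \right)} = \frac{1}{-3 + m}$ ($N{\left(m \right)} = \frac{1}{m - 3} = \frac{1}{-3 + m}$)
$S{\left(W \right)} = -2$ ($S{\left(W \right)} = \frac{1}{-3 + 1} \cdot 4 = \frac{1}{-2} \cdot 4 = \left(- \frac{1}{2}\right) 4 = -2$)
$S{\left(-187 \right)} - j{\left(163,191 \right)} = -2 - \left(86 - 163\right) = -2 - -77 = -2 + 77 = 75$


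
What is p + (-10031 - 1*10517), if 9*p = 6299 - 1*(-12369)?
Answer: -166264/9 ≈ -18474.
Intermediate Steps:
p = 18668/9 (p = (6299 - 1*(-12369))/9 = (6299 + 12369)/9 = (⅑)*18668 = 18668/9 ≈ 2074.2)
p + (-10031 - 1*10517) = 18668/9 + (-10031 - 1*10517) = 18668/9 + (-10031 - 10517) = 18668/9 - 20548 = -166264/9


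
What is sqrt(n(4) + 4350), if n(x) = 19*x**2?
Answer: sqrt(4654) ≈ 68.220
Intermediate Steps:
sqrt(n(4) + 4350) = sqrt(19*4**2 + 4350) = sqrt(19*16 + 4350) = sqrt(304 + 4350) = sqrt(4654)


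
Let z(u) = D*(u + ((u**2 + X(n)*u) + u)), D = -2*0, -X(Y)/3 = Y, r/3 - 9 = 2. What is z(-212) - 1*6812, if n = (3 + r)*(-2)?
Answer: -6812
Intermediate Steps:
r = 33 (r = 27 + 3*2 = 27 + 6 = 33)
n = -72 (n = (3 + 33)*(-2) = 36*(-2) = -72)
X(Y) = -3*Y
D = 0
z(u) = 0 (z(u) = 0*(u + ((u**2 + (-3*(-72))*u) + u)) = 0*(u + ((u**2 + 216*u) + u)) = 0*(u + (u**2 + 217*u)) = 0*(u**2 + 218*u) = 0)
z(-212) - 1*6812 = 0 - 1*6812 = 0 - 6812 = -6812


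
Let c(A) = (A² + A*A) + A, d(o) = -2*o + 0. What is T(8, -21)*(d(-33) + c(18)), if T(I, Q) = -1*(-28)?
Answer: 20496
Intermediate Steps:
d(o) = -2*o
c(A) = A + 2*A² (c(A) = (A² + A²) + A = 2*A² + A = A + 2*A²)
T(I, Q) = 28
T(8, -21)*(d(-33) + c(18)) = 28*(-2*(-33) + 18*(1 + 2*18)) = 28*(66 + 18*(1 + 36)) = 28*(66 + 18*37) = 28*(66 + 666) = 28*732 = 20496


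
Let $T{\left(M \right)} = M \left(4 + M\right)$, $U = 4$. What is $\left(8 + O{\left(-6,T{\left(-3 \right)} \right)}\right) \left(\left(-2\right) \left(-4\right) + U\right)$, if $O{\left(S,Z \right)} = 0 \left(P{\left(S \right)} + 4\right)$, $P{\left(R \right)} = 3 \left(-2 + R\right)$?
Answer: $96$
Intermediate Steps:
$P{\left(R \right)} = -6 + 3 R$
$O{\left(S,Z \right)} = 0$ ($O{\left(S,Z \right)} = 0 \left(\left(-6 + 3 S\right) + 4\right) = 0 \left(-2 + 3 S\right) = 0$)
$\left(8 + O{\left(-6,T{\left(-3 \right)} \right)}\right) \left(\left(-2\right) \left(-4\right) + U\right) = \left(8 + 0\right) \left(\left(-2\right) \left(-4\right) + 4\right) = 8 \left(8 + 4\right) = 8 \cdot 12 = 96$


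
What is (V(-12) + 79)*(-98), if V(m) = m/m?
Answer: -7840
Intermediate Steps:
V(m) = 1
(V(-12) + 79)*(-98) = (1 + 79)*(-98) = 80*(-98) = -7840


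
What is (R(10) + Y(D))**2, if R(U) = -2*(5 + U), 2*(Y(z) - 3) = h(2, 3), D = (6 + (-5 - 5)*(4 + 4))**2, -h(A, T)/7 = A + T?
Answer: 7921/4 ≈ 1980.3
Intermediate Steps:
h(A, T) = -7*A - 7*T (h(A, T) = -7*(A + T) = -7*A - 7*T)
D = 5476 (D = (6 - 10*8)**2 = (6 - 80)**2 = (-74)**2 = 5476)
Y(z) = -29/2 (Y(z) = 3 + (-7*2 - 7*3)/2 = 3 + (-14 - 21)/2 = 3 + (1/2)*(-35) = 3 - 35/2 = -29/2)
R(U) = -10 - 2*U
(R(10) + Y(D))**2 = ((-10 - 2*10) - 29/2)**2 = ((-10 - 20) - 29/2)**2 = (-30 - 29/2)**2 = (-89/2)**2 = 7921/4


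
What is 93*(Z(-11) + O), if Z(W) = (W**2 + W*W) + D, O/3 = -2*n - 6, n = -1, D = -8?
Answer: 20646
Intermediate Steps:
O = -12 (O = 3*(-2*(-1) - 6) = 3*(2 - 6) = 3*(-4) = -12)
Z(W) = -8 + 2*W**2 (Z(W) = (W**2 + W*W) - 8 = (W**2 + W**2) - 8 = 2*W**2 - 8 = -8 + 2*W**2)
93*(Z(-11) + O) = 93*((-8 + 2*(-11)**2) - 12) = 93*((-8 + 2*121) - 12) = 93*((-8 + 242) - 12) = 93*(234 - 12) = 93*222 = 20646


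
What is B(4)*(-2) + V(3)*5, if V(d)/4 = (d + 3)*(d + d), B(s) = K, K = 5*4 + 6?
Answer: 668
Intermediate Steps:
K = 26 (K = 20 + 6 = 26)
B(s) = 26
V(d) = 8*d*(3 + d) (V(d) = 4*((d + 3)*(d + d)) = 4*((3 + d)*(2*d)) = 4*(2*d*(3 + d)) = 8*d*(3 + d))
B(4)*(-2) + V(3)*5 = 26*(-2) + (8*3*(3 + 3))*5 = -52 + (8*3*6)*5 = -52 + 144*5 = -52 + 720 = 668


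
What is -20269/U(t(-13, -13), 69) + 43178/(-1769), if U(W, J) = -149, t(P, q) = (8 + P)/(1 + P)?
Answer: 29422339/263581 ≈ 111.63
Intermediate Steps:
t(P, q) = (8 + P)/(1 + P)
-20269/U(t(-13, -13), 69) + 43178/(-1769) = -20269/(-149) + 43178/(-1769) = -20269*(-1/149) + 43178*(-1/1769) = 20269/149 - 43178/1769 = 29422339/263581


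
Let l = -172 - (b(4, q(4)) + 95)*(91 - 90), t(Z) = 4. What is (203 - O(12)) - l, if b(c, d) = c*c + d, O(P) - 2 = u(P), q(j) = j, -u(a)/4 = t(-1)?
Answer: 504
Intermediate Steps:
u(a) = -16 (u(a) = -4*4 = -16)
O(P) = -14 (O(P) = 2 - 16 = -14)
b(c, d) = d + c² (b(c, d) = c² + d = d + c²)
l = -287 (l = -172 - ((4 + 4²) + 95)*(91 - 90) = -172 - ((4 + 16) + 95) = -172 - (20 + 95) = -172 - 115 = -287)
(203 - O(12)) - l = (203 - 1*(-14)) - 1*(-287) = (203 + 14) + 287 = 217 + 287 = 504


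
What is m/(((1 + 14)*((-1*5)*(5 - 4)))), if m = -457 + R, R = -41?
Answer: 166/25 ≈ 6.6400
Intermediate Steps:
m = -498 (m = -457 - 41 = -498)
m/(((1 + 14)*((-1*5)*(5 - 4)))) = -498*(-1/(5*(1 + 14)*(5 - 4))) = -498/(15*(-5*1)) = -498/(15*(-5)) = -498/(-75) = -498*(-1/75) = 166/25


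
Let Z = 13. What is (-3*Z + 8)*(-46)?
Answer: 1426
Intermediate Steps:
(-3*Z + 8)*(-46) = (-3*13 + 8)*(-46) = (-39 + 8)*(-46) = -31*(-46) = 1426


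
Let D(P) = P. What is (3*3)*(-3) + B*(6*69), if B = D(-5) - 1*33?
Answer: -15759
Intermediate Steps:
B = -38 (B = -5 - 1*33 = -5 - 33 = -38)
(3*3)*(-3) + B*(6*69) = (3*3)*(-3) - 228*69 = 9*(-3) - 38*414 = -27 - 15732 = -15759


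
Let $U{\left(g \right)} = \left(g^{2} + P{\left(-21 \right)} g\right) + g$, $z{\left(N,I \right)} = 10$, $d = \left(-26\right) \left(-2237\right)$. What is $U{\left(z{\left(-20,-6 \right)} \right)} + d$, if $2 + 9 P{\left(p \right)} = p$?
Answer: $\frac{524218}{9} \approx 58246.0$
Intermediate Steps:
$P{\left(p \right)} = - \frac{2}{9} + \frac{p}{9}$
$d = 58162$
$U{\left(g \right)} = g^{2} - \frac{14 g}{9}$ ($U{\left(g \right)} = \left(g^{2} + \left(- \frac{2}{9} + \frac{1}{9} \left(-21\right)\right) g\right) + g = \left(g^{2} + \left(- \frac{2}{9} - \frac{7}{3}\right) g\right) + g = \left(g^{2} - \frac{23 g}{9}\right) + g = g^{2} - \frac{14 g}{9}$)
$U{\left(z{\left(-20,-6 \right)} \right)} + d = \frac{1}{9} \cdot 10 \left(-14 + 9 \cdot 10\right) + 58162 = \frac{1}{9} \cdot 10 \left(-14 + 90\right) + 58162 = \frac{1}{9} \cdot 10 \cdot 76 + 58162 = \frac{760}{9} + 58162 = \frac{524218}{9}$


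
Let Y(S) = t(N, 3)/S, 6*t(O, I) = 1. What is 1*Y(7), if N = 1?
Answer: 1/42 ≈ 0.023810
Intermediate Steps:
t(O, I) = ⅙ (t(O, I) = (⅙)*1 = ⅙)
Y(S) = 1/(6*S)
1*Y(7) = 1*((⅙)/7) = 1*((⅙)*(⅐)) = 1*(1/42) = 1/42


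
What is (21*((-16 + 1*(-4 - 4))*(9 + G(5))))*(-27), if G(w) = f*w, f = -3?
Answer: -81648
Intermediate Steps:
G(w) = -3*w
(21*((-16 + 1*(-4 - 4))*(9 + G(5))))*(-27) = (21*((-16 + 1*(-4 - 4))*(9 - 3*5)))*(-27) = (21*((-16 + 1*(-8))*(9 - 15)))*(-27) = (21*((-16 - 8)*(-6)))*(-27) = (21*(-24*(-6)))*(-27) = (21*144)*(-27) = 3024*(-27) = -81648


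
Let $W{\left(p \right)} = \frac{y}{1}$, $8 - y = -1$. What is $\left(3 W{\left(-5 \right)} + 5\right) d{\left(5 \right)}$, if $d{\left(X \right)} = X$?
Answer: $160$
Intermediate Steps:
$y = 9$ ($y = 8 - -1 = 8 + 1 = 9$)
$W{\left(p \right)} = 9$ ($W{\left(p \right)} = \frac{9}{1} = 9 \cdot 1 = 9$)
$\left(3 W{\left(-5 \right)} + 5\right) d{\left(5 \right)} = \left(3 \cdot 9 + 5\right) 5 = \left(27 + 5\right) 5 = 32 \cdot 5 = 160$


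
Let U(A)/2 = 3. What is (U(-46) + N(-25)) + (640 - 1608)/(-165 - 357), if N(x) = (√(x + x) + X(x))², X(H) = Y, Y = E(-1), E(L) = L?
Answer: -10739/261 - 10*I*√2 ≈ -41.146 - 14.142*I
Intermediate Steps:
U(A) = 6 (U(A) = 2*3 = 6)
Y = -1
X(H) = -1
N(x) = (-1 + √2*√x)² (N(x) = (√(x + x) - 1)² = (√(2*x) - 1)² = (√2*√x - 1)² = (-1 + √2*√x)²)
(U(-46) + N(-25)) + (640 - 1608)/(-165 - 357) = (6 + (-1 + √2*√(-25))²) + (640 - 1608)/(-165 - 357) = (6 + (-1 + √2*(5*I))²) - 968/(-522) = (6 + (-1 + 5*I*√2)²) - 968*(-1/522) = (6 + (-1 + 5*I*√2)²) + 484/261 = 2050/261 + (-1 + 5*I*√2)²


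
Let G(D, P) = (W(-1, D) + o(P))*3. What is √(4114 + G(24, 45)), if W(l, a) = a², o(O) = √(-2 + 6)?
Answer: 2*√1462 ≈ 76.472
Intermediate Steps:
o(O) = 2 (o(O) = √4 = 2)
G(D, P) = 6 + 3*D² (G(D, P) = (D² + 2)*3 = (2 + D²)*3 = 6 + 3*D²)
√(4114 + G(24, 45)) = √(4114 + (6 + 3*24²)) = √(4114 + (6 + 3*576)) = √(4114 + (6 + 1728)) = √(4114 + 1734) = √5848 = 2*√1462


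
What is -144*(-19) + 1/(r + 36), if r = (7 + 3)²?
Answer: 372097/136 ≈ 2736.0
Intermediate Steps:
r = 100 (r = 10² = 100)
-144*(-19) + 1/(r + 36) = -144*(-19) + 1/(100 + 36) = 2736 + 1/136 = 372097/136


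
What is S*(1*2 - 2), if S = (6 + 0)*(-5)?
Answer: 0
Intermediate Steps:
S = -30 (S = 6*(-5) = -30)
S*(1*2 - 2) = -30*(1*2 - 2) = -30*(2 - 2) = -30*0 = 0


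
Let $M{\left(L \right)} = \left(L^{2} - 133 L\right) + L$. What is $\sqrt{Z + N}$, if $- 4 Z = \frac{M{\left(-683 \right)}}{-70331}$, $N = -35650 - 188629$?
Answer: $\frac{i \sqrt{4437499894966581}}{140662} \approx 473.58 i$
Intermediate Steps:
$N = -224279$
$M{\left(L \right)} = L^{2} - 132 L$
$Z = \frac{556645}{281324}$ ($Z = - \frac{- 683 \left(-132 - 683\right) \frac{1}{-70331}}{4} = - \frac{\left(-683\right) \left(-815\right) \left(- \frac{1}{70331}\right)}{4} = - \frac{556645 \left(- \frac{1}{70331}\right)}{4} = \left(- \frac{1}{4}\right) \left(- \frac{556645}{70331}\right) = \frac{556645}{281324} \approx 1.9787$)
$\sqrt{Z + N} = \sqrt{\frac{556645}{281324} - 224279} = \sqrt{- \frac{63094508751}{281324}} = \frac{i \sqrt{4437499894966581}}{140662}$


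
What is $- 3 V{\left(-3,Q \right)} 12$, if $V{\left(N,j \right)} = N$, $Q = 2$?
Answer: $108$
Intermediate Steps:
$- 3 V{\left(-3,Q \right)} 12 = \left(-3\right) \left(-3\right) 12 = 9 \cdot 12 = 108$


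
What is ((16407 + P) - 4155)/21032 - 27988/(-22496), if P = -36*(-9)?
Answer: 27236041/14785496 ≈ 1.8421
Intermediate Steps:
P = 324
((16407 + P) - 4155)/21032 - 27988/(-22496) = ((16407 + 324) - 4155)/21032 - 27988/(-22496) = (16731 - 4155)*(1/21032) - 27988*(-1/22496) = 12576*(1/21032) + 6997/5624 = 1572/2629 + 6997/5624 = 27236041/14785496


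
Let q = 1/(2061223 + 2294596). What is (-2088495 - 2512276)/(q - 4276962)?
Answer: 20040125736449/18629672341877 ≈ 1.0757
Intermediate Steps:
q = 1/4355819 ≈ 2.2958e-7
(-2088495 - 2512276)/(q - 4276962) = (-2088495 - 2512276)/(1/4355819 - 4276962) = -4600771/(-18629672341877/4355819) = -4600771*(-4355819/18629672341877) = 20040125736449/18629672341877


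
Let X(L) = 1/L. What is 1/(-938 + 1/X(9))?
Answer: -1/929 ≈ -0.0010764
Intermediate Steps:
1/(-938 + 1/X(9)) = 1/(-938 + 1/(1/9)) = 1/(-938 + 1/(⅑)) = 1/(-938 + 9) = 1/(-929) = -1/929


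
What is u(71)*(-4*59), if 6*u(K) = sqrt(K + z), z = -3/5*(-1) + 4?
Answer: -118*sqrt(210)/5 ≈ -342.00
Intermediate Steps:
z = 23/5 (z = -3*1/5*(-1) + 4 = -3/5*(-1) + 4 = 3/5 + 4 = 23/5 ≈ 4.6000)
u(K) = sqrt(23/5 + K)/6 (u(K) = sqrt(K + 23/5)/6 = sqrt(23/5 + K)/6)
u(71)*(-4*59) = (sqrt(115 + 25*71)/30)*(-4*59) = (sqrt(115 + 1775)/30)*(-236) = (sqrt(1890)/30)*(-236) = ((3*sqrt(210))/30)*(-236) = (sqrt(210)/10)*(-236) = -118*sqrt(210)/5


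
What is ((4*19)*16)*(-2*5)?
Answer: -12160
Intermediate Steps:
((4*19)*16)*(-2*5) = (76*16)*(-10) = 1216*(-10) = -12160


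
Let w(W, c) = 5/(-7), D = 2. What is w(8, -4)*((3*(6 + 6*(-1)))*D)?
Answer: 0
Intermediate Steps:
w(W, c) = -5/7 (w(W, c) = 5*(-⅐) = -5/7)
w(8, -4)*((3*(6 + 6*(-1)))*D) = -5*3*(6 + 6*(-1))*2/7 = -5*3*(6 - 6)*2/7 = -5*3*0*2/7 = -0*2 = -5/7*0 = 0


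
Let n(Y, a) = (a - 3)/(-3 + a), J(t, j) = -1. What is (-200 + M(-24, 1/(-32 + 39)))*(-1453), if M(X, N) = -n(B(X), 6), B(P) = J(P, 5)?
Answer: 292053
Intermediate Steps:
B(P) = -1
n(Y, a) = 1 (n(Y, a) = (-3 + a)/(-3 + a) = 1)
M(X, N) = -1 (M(X, N) = -1*1 = -1)
(-200 + M(-24, 1/(-32 + 39)))*(-1453) = (-200 - 1)*(-1453) = -201*(-1453) = 292053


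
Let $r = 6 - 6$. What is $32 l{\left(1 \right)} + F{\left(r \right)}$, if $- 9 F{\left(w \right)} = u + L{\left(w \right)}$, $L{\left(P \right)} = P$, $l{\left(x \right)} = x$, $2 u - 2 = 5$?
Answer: $\frac{569}{18} \approx 31.611$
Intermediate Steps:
$u = \frac{7}{2}$ ($u = 1 + \frac{1}{2} \cdot 5 = 1 + \frac{5}{2} = \frac{7}{2} \approx 3.5$)
$r = 0$ ($r = 6 - 6 = 0$)
$F{\left(w \right)} = - \frac{7}{18} - \frac{w}{9}$ ($F{\left(w \right)} = - \frac{\frac{7}{2} + w}{9} = - \frac{7}{18} - \frac{w}{9}$)
$32 l{\left(1 \right)} + F{\left(r \right)} = 32 \cdot 1 - \frac{7}{18} = 32 + \left(- \frac{7}{18} + 0\right) = 32 - \frac{7}{18} = \frac{569}{18}$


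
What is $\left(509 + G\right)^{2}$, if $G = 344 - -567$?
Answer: $2016400$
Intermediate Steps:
$G = 911$ ($G = 344 + 567 = 911$)
$\left(509 + G\right)^{2} = \left(509 + 911\right)^{2} = 1420^{2} = 2016400$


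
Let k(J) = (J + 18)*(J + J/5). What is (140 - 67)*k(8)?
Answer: 91104/5 ≈ 18221.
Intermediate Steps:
k(J) = 6*J*(18 + J)/5 (k(J) = (18 + J)*(J + J*(⅕)) = (18 + J)*(J + J/5) = (18 + J)*(6*J/5) = 6*J*(18 + J)/5)
(140 - 67)*k(8) = (140 - 67)*((6/5)*8*(18 + 8)) = 73*((6/5)*8*26) = 73*(1248/5) = 91104/5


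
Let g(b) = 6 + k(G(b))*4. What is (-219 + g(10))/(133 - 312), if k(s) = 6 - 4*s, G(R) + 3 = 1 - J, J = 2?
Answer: 125/179 ≈ 0.69832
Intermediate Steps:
G(R) = -4 (G(R) = -3 + (1 - 1*2) = -3 + (1 - 2) = -3 - 1 = -4)
g(b) = 94 (g(b) = 6 + (6 - 4*(-4))*4 = 6 + (6 + 16)*4 = 6 + 22*4 = 6 + 88 = 94)
(-219 + g(10))/(133 - 312) = (-219 + 94)/(133 - 312) = -125/(-179) = -125*(-1/179) = 125/179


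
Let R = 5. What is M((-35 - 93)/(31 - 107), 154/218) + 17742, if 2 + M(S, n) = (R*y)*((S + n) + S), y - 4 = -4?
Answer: 17740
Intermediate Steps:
y = 0 (y = 4 - 4 = 0)
M(S, n) = -2 (M(S, n) = -2 + (5*0)*((S + n) + S) = -2 + 0*(n + 2*S) = -2 + 0 = -2)
M((-35 - 93)/(31 - 107), 154/218) + 17742 = -2 + 17742 = 17740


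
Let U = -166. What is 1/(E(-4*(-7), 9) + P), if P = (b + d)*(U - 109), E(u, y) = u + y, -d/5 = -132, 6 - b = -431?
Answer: -1/301638 ≈ -3.3152e-6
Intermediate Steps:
b = 437 (b = 6 - 1*(-431) = 6 + 431 = 437)
d = 660 (d = -5*(-132) = 660)
P = -301675 (P = (437 + 660)*(-166 - 109) = 1097*(-275) = -301675)
1/(E(-4*(-7), 9) + P) = 1/((-4*(-7) + 9) - 301675) = 1/((28 + 9) - 301675) = 1/(37 - 301675) = 1/(-301638) = -1/301638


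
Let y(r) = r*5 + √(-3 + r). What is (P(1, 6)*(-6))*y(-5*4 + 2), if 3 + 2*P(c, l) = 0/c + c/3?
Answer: -720 + 8*I*√21 ≈ -720.0 + 36.661*I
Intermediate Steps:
y(r) = √(-3 + r) + 5*r (y(r) = 5*r + √(-3 + r) = √(-3 + r) + 5*r)
P(c, l) = -3/2 + c/6 (P(c, l) = -3/2 + (0/c + c/3)/2 = -3/2 + (0 + c*(⅓))/2 = -3/2 + (0 + c/3)/2 = -3/2 + (c/3)/2 = -3/2 + c/6)
(P(1, 6)*(-6))*y(-5*4 + 2) = ((-3/2 + (⅙)*1)*(-6))*(√(-3 + (-5*4 + 2)) + 5*(-5*4 + 2)) = ((-3/2 + ⅙)*(-6))*(√(-3 + (-20 + 2)) + 5*(-20 + 2)) = (-4/3*(-6))*(√(-3 - 18) + 5*(-18)) = 8*(√(-21) - 90) = 8*(I*√21 - 90) = 8*(-90 + I*√21) = -720 + 8*I*√21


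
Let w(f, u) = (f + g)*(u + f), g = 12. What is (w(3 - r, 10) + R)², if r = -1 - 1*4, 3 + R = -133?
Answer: 50176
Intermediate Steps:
R = -136 (R = -3 - 133 = -136)
r = -5 (r = -1 - 4 = -5)
w(f, u) = (12 + f)*(f + u) (w(f, u) = (f + 12)*(u + f) = (12 + f)*(f + u))
(w(3 - r, 10) + R)² = (((3 - 1*(-5))² + 12*(3 - 1*(-5)) + 12*10 + (3 - 1*(-5))*10) - 136)² = (((3 + 5)² + 12*(3 + 5) + 120 + (3 + 5)*10) - 136)² = ((8² + 12*8 + 120 + 8*10) - 136)² = ((64 + 96 + 120 + 80) - 136)² = (360 - 136)² = 224² = 50176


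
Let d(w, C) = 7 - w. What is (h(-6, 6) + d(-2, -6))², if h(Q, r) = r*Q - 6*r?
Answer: 3969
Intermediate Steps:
h(Q, r) = -6*r + Q*r (h(Q, r) = Q*r - 6*r = -6*r + Q*r)
(h(-6, 6) + d(-2, -6))² = (6*(-6 - 6) + (7 - 1*(-2)))² = (6*(-12) + (7 + 2))² = (-72 + 9)² = (-63)² = 3969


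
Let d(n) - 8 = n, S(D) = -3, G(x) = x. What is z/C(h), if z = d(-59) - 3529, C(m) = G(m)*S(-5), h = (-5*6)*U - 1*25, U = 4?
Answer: -716/87 ≈ -8.2299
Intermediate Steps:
d(n) = 8 + n
h = -145 (h = -5*6*4 - 1*25 = -30*4 - 25 = -120 - 25 = -145)
C(m) = -3*m (C(m) = m*(-3) = -3*m)
z = -3580 (z = (8 - 59) - 3529 = -51 - 3529 = -3580)
z/C(h) = -3580/((-3*(-145))) = -3580/435 = -3580*1/435 = -716/87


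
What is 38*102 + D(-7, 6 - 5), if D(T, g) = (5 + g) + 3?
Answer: 3885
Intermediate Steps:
D(T, g) = 8 + g
38*102 + D(-7, 6 - 5) = 38*102 + (8 + (6 - 5)) = 3876 + (8 + 1) = 3876 + 9 = 3885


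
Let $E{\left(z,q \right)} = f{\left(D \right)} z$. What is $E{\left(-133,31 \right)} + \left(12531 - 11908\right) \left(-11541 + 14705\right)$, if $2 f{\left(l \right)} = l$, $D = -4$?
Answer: $1971438$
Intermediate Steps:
$f{\left(l \right)} = \frac{l}{2}$
$E{\left(z,q \right)} = - 2 z$ ($E{\left(z,q \right)} = \frac{1}{2} \left(-4\right) z = - 2 z$)
$E{\left(-133,31 \right)} + \left(12531 - 11908\right) \left(-11541 + 14705\right) = \left(-2\right) \left(-133\right) + \left(12531 - 11908\right) \left(-11541 + 14705\right) = 266 + 623 \cdot 3164 = 266 + 1971172 = 1971438$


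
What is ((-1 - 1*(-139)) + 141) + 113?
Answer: 392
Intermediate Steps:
((-1 - 1*(-139)) + 141) + 113 = ((-1 + 139) + 141) + 113 = (138 + 141) + 113 = 279 + 113 = 392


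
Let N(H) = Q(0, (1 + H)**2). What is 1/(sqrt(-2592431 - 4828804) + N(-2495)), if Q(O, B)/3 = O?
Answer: -I*sqrt(7421235)/7421235 ≈ -0.00036708*I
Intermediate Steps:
Q(O, B) = 3*O
N(H) = 0 (N(H) = 3*0 = 0)
1/(sqrt(-2592431 - 4828804) + N(-2495)) = 1/(sqrt(-2592431 - 4828804) + 0) = 1/(sqrt(-7421235) + 0) = 1/(I*sqrt(7421235) + 0) = 1/(I*sqrt(7421235)) = -I*sqrt(7421235)/7421235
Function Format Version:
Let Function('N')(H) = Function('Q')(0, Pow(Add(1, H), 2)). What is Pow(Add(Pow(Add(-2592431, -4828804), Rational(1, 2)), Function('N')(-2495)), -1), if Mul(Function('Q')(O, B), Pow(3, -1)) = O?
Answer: Mul(Rational(-1, 7421235), I, Pow(7421235, Rational(1, 2))) ≈ Mul(-0.00036708, I)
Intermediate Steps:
Function('Q')(O, B) = Mul(3, O)
Function('N')(H) = 0 (Function('N')(H) = Mul(3, 0) = 0)
Pow(Add(Pow(Add(-2592431, -4828804), Rational(1, 2)), Function('N')(-2495)), -1) = Pow(Add(Pow(Add(-2592431, -4828804), Rational(1, 2)), 0), -1) = Pow(Add(Pow(-7421235, Rational(1, 2)), 0), -1) = Pow(Add(Mul(I, Pow(7421235, Rational(1, 2))), 0), -1) = Pow(Mul(I, Pow(7421235, Rational(1, 2))), -1) = Mul(Rational(-1, 7421235), I, Pow(7421235, Rational(1, 2)))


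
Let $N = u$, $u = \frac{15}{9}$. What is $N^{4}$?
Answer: $\frac{625}{81} \approx 7.716$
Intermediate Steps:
$u = \frac{5}{3}$ ($u = 15 \cdot \frac{1}{9} = \frac{5}{3} \approx 1.6667$)
$N = \frac{5}{3} \approx 1.6667$
$N^{4} = \left(\frac{5}{3}\right)^{4} = \frac{625}{81}$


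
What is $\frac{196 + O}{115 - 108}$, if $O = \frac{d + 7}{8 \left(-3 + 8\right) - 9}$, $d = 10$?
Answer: $\frac{6093}{217} \approx 28.078$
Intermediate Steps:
$O = \frac{17}{31}$ ($O = \frac{10 + 7}{8 \left(-3 + 8\right) - 9} = \frac{17}{8 \cdot 5 - 9} = \frac{17}{40 - 9} = \frac{17}{31} \approx 0.54839$)
$\frac{196 + O}{115 - 108} = \frac{196 + \frac{17}{31}}{115 - 108} = \frac{6093}{31 \cdot 7} = \frac{6093}{31} \cdot \frac{1}{7} = \frac{6093}{217}$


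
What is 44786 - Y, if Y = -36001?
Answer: 80787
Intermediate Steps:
44786 - Y = 44786 - 1*(-36001) = 44786 + 36001 = 80787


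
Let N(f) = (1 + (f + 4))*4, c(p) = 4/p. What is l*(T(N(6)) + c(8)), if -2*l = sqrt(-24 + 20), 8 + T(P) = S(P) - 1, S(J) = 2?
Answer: 13*I/2 ≈ 6.5*I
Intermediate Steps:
N(f) = 20 + 4*f (N(f) = (1 + (4 + f))*4 = (5 + f)*4 = 20 + 4*f)
T(P) = -7 (T(P) = -8 + (2 - 1) = -8 + 1 = -7)
l = -I (l = -sqrt(-24 + 20)/2 = -I ≈ -1.0*I)
l*(T(N(6)) + c(8)) = (-I)*(-7 + 4/8) = (-I)*(-7 + 4*(1/8)) = (-I)*(-7 + 1/2) = -I*(-13/2) = 13*I/2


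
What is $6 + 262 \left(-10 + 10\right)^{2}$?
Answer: $6$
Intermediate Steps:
$6 + 262 \left(-10 + 10\right)^{2} = 6 + 262 \cdot 0^{2} = 6 + 262 \cdot 0 = 6 + 0 = 6$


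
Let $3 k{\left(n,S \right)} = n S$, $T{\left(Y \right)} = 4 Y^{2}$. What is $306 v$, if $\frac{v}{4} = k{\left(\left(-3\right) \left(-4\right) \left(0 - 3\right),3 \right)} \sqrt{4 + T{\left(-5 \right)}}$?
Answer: $- 88128 \sqrt{26} \approx -4.4937 \cdot 10^{5}$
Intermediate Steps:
$k{\left(n,S \right)} = \frac{S n}{3}$ ($k{\left(n,S \right)} = \frac{n S}{3} = \frac{S n}{3}$)
$v = - 288 \sqrt{26}$ ($v = 4 \cdot \frac{1}{3} \cdot 3 \left(-3\right) \left(-4\right) \left(0 - 3\right) \sqrt{4 + 4 \left(-5\right)^{2}} = 4 \cdot \frac{1}{3} \cdot 3 \cdot 12 \left(0 - 3\right) \sqrt{4 + 4 \cdot 25} = 4 \cdot \frac{1}{3} \cdot 3 \cdot 12 \left(-3\right) \sqrt{4 + 100} = 4 \cdot \frac{1}{3} \cdot 3 \left(-36\right) \sqrt{104} = 4 \left(- 36 \cdot 2 \sqrt{26}\right) = 4 \left(- 72 \sqrt{26}\right) = - 288 \sqrt{26} \approx -1468.5$)
$306 v = 306 \left(- 288 \sqrt{26}\right) = - 88128 \sqrt{26}$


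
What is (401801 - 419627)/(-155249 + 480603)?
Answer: -8913/162677 ≈ -0.054790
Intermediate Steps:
(401801 - 419627)/(-155249 + 480603) = -17826/325354 = -17826*1/325354 = -8913/162677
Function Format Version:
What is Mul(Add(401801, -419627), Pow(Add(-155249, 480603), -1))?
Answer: Rational(-8913, 162677) ≈ -0.054790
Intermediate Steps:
Mul(Add(401801, -419627), Pow(Add(-155249, 480603), -1)) = Mul(-17826, Pow(325354, -1)) = Mul(-17826, Rational(1, 325354)) = Rational(-8913, 162677)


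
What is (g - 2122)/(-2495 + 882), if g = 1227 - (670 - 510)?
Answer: 1055/1613 ≈ 0.65406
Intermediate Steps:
g = 1067 (g = 1227 - 1*160 = 1227 - 160 = 1067)
(g - 2122)/(-2495 + 882) = (1067 - 2122)/(-2495 + 882) = -1055/(-1613) = -1055*(-1/1613) = 1055/1613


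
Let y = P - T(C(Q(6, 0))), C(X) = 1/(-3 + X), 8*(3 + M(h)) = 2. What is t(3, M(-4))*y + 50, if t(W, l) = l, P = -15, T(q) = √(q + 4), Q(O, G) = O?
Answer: 365/4 + 11*√39/12 ≈ 96.975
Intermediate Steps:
M(h) = -11/4 (M(h) = -3 + (⅛)*2 = -3 + ¼ = -11/4)
T(q) = √(4 + q)
y = -15 - √39/3 (y = -15 - √(4 + 1/(-3 + 6)) = -15 - √(4 + 1/3) = -15 - √(4 + ⅓) = -15 - √(13/3) = -15 - √39/3 ≈ -17.082)
t(3, M(-4))*y + 50 = -11*(-15 - √39/3)/4 + 50 = (165/4 + 11*√39/12) + 50 = 365/4 + 11*√39/12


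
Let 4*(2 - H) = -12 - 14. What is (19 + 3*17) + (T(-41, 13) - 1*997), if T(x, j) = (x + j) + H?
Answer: -1893/2 ≈ -946.50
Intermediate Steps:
H = 17/2 (H = 2 - (-12 - 14)/4 = 2 - 1/4*(-26) = 2 + 13/2 = 17/2 ≈ 8.5000)
T(x, j) = 17/2 + j + x (T(x, j) = (x + j) + 17/2 = (j + x) + 17/2 = 17/2 + j + x)
(19 + 3*17) + (T(-41, 13) - 1*997) = (19 + 3*17) + ((17/2 + 13 - 41) - 1*997) = (19 + 51) + (-39/2 - 997) = 70 - 2033/2 = -1893/2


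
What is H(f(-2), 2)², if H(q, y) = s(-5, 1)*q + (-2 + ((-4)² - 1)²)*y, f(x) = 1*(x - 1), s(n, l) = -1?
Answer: 201601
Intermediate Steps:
f(x) = -1 + x (f(x) = 1*(-1 + x) = -1 + x)
H(q, y) = -q + 223*y (H(q, y) = -q + (-2 + ((-4)² - 1)²)*y = -q + (-2 + (16 - 1)²)*y = -q + (-2 + 15²)*y = -q + (-2 + 225)*y = -q + 223*y)
H(f(-2), 2)² = (-(-1 - 2) + 223*2)² = (-1*(-3) + 446)² = (3 + 446)² = 449² = 201601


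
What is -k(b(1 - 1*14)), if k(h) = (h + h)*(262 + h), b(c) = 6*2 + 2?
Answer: -7728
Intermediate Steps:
b(c) = 14 (b(c) = 12 + 2 = 14)
k(h) = 2*h*(262 + h) (k(h) = (2*h)*(262 + h) = 2*h*(262 + h))
-k(b(1 - 1*14)) = -2*14*(262 + 14) = -2*14*276 = -1*7728 = -7728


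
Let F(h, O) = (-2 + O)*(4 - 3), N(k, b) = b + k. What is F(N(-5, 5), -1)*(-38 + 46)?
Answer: -24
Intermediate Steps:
F(h, O) = -2 + O (F(h, O) = (-2 + O)*1 = -2 + O)
F(N(-5, 5), -1)*(-38 + 46) = (-2 - 1)*(-38 + 46) = -3*8 = -24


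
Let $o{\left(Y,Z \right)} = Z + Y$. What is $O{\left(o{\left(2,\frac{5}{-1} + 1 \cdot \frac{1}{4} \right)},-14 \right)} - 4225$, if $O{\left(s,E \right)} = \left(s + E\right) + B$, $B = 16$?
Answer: $- \frac{16903}{4} \approx -4225.8$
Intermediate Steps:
$o{\left(Y,Z \right)} = Y + Z$
$O{\left(s,E \right)} = 16 + E + s$ ($O{\left(s,E \right)} = \left(s + E\right) + 16 = \left(E + s\right) + 16 = 16 + E + s$)
$O{\left(o{\left(2,\frac{5}{-1} + 1 \cdot \frac{1}{4} \right)},-14 \right)} - 4225 = \left(16 - 14 + \left(2 + \left(\frac{5}{-1} + 1 \cdot \frac{1}{4}\right)\right)\right) - 4225 = \left(16 - 14 + \left(2 + \left(5 \left(-1\right) + 1 \cdot \frac{1}{4}\right)\right)\right) - 4225 = \left(16 - 14 + \left(2 + \left(-5 + \frac{1}{4}\right)\right)\right) - 4225 = \left(16 - 14 + \left(2 - \frac{19}{4}\right)\right) - 4225 = \left(16 - 14 - \frac{11}{4}\right) - 4225 = - \frac{3}{4} - 4225 = - \frac{16903}{4}$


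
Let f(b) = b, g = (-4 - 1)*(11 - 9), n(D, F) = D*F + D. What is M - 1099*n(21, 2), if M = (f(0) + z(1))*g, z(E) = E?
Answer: -69247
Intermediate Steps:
n(D, F) = D + D*F
g = -10 (g = -5*2 = -10)
M = -10 (M = (0 + 1)*(-10) = 1*(-10) = -10)
M - 1099*n(21, 2) = -10 - 23079*(1 + 2) = -10 - 23079*3 = -10 - 1099*63 = -10 - 69237 = -69247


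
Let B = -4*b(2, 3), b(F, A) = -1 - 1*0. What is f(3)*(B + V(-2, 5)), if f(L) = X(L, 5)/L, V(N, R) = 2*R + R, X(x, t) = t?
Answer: 95/3 ≈ 31.667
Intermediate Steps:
b(F, A) = -1 (b(F, A) = -1 + 0 = -1)
V(N, R) = 3*R
B = 4 (B = -4*(-1) = 4)
f(L) = 5/L
f(3)*(B + V(-2, 5)) = (5/3)*(4 + 3*5) = (5*(⅓))*(4 + 15) = (5/3)*19 = 95/3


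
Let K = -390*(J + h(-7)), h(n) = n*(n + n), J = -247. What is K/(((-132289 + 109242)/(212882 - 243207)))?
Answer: 1452750/19 ≈ 76461.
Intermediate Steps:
h(n) = 2*n**2 (h(n) = n*(2*n) = 2*n**2)
K = 58110 (K = -390*(-247 + 2*(-7)**2) = -390*(-247 + 2*49) = -390*(-247 + 98) = -390*(-149) = 58110)
K/(((-132289 + 109242)/(212882 - 243207))) = 58110/(((-132289 + 109242)/(212882 - 243207))) = 58110/((-23047/(-30325))) = 58110/((-23047*(-1/30325))) = 58110/(19/25) = 58110*(25/19) = 1452750/19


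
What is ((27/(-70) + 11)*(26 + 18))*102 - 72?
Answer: 1664772/35 ≈ 47565.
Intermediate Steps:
((27/(-70) + 11)*(26 + 18))*102 - 72 = ((27*(-1/70) + 11)*44)*102 - 72 = ((-27/70 + 11)*44)*102 - 72 = ((743/70)*44)*102 - 72 = (16346/35)*102 - 72 = 1667292/35 - 72 = 1664772/35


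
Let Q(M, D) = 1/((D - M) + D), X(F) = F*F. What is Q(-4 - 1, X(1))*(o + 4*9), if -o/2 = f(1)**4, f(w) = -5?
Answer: -1214/7 ≈ -173.43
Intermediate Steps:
X(F) = F**2
Q(M, D) = 1/(-M + 2*D)
o = -1250 (o = -2*(-5)**4 = -2*625 = -1250)
Q(-4 - 1, X(1))*(o + 4*9) = (-1250 + 4*9)/(-(-4 - 1) + 2*1**2) = (-1250 + 36)/(-1*(-5) + 2*1) = -1214/(5 + 2) = -1214/7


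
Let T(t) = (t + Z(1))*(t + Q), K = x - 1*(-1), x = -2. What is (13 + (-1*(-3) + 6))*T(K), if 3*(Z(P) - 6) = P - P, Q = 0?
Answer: -110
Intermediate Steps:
Z(P) = 6 (Z(P) = 6 + (P - P)/3 = 6 + (1/3)*0 = 6 + 0 = 6)
K = -1 (K = -2 - 1*(-1) = -2 + 1 = -1)
T(t) = t*(6 + t) (T(t) = (t + 6)*(t + 0) = (6 + t)*t = t*(6 + t))
(13 + (-1*(-3) + 6))*T(K) = (13 + (-1*(-3) + 6))*(-(6 - 1)) = (13 + (3 + 6))*(-1*5) = (13 + 9)*(-5) = 22*(-5) = -110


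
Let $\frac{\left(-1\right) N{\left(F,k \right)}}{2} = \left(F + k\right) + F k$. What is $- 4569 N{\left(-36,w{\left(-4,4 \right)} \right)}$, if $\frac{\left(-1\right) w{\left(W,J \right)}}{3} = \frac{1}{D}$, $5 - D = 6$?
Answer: $-1288458$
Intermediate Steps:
$D = -1$ ($D = 5 - 6 = -1$)
$w{\left(W,J \right)} = 3$ ($w{\left(W,J \right)} = - \frac{3}{-1} = \left(-3\right) \left(-1\right) = 3$)
$N{\left(F,k \right)} = - 2 F - 2 k - 2 F k$ ($N{\left(F,k \right)} = - 2 \left(\left(F + k\right) + F k\right) = - 2 \left(F + k + F k\right) = - 2 F - 2 k - 2 F k$)
$- 4569 N{\left(-36,w{\left(-4,4 \right)} \right)} = - 4569 \left(\left(-2\right) \left(-36\right) - 6 - \left(-72\right) 3\right) = - 4569 \left(72 - 6 + 216\right) = \left(-4569\right) 282 = -1288458$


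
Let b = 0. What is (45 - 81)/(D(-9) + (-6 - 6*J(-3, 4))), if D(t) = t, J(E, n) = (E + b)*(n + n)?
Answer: -12/43 ≈ -0.27907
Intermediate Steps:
J(E, n) = 2*E*n (J(E, n) = (E + 0)*(n + n) = E*(2*n) = 2*E*n)
(45 - 81)/(D(-9) + (-6 - 6*J(-3, 4))) = (45 - 81)/(-9 + (-6 - 12*(-3)*4)) = -36/(-9 + (-6 - 6*(-24))) = -36/(-9 + (-6 + 144)) = -36/(-9 + 138) = -36/129 = -36*1/129 = -12/43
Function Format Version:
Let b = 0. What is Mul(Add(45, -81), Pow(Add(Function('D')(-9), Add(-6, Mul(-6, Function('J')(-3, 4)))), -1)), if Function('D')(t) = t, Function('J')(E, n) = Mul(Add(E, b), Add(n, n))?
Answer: Rational(-12, 43) ≈ -0.27907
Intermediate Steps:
Function('J')(E, n) = Mul(2, E, n) (Function('J')(E, n) = Mul(Add(E, 0), Add(n, n)) = Mul(E, Mul(2, n)) = Mul(2, E, n))
Mul(Add(45, -81), Pow(Add(Function('D')(-9), Add(-6, Mul(-6, Function('J')(-3, 4)))), -1)) = Mul(Add(45, -81), Pow(Add(-9, Add(-6, Mul(-6, Mul(2, -3, 4)))), -1)) = Mul(-36, Pow(Add(-9, Add(-6, Mul(-6, -24))), -1)) = Mul(-36, Pow(Add(-9, Add(-6, 144)), -1)) = Mul(-36, Pow(Add(-9, 138), -1)) = Mul(-36, Pow(129, -1)) = Mul(-36, Rational(1, 129)) = Rational(-12, 43)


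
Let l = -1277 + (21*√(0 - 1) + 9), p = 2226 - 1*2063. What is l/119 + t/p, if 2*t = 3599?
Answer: 14913/38794 + 3*I/17 ≈ 0.38442 + 0.17647*I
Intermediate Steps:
t = 3599/2 (t = (½)*3599 = 3599/2 ≈ 1799.5)
p = 163 (p = 2226 - 2063 = 163)
l = -1268 + 21*I (l = -1277 + (21*√(-1) + 9) = -1277 + (21*I + 9) = -1277 + (9 + 21*I) = -1268 + 21*I ≈ -1268.0 + 21.0*I)
l/119 + t/p = (-1268 + 21*I)/119 + (3599/2)/163 = (-1268 + 21*I)*(1/119) + (3599/2)*(1/163) = (-1268/119 + 3*I/17) + 3599/326 = 14913/38794 + 3*I/17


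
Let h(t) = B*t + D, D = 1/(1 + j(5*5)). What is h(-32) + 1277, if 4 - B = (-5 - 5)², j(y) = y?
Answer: 113075/26 ≈ 4349.0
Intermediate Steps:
D = 1/26 (D = 1/(1 + 5*5) = 1/(1 + 25) = 1/26 ≈ 0.038462)
B = -96 (B = 4 - (-5 - 5)² = 4 - 1*(-10)² = 4 - 1*100 = 4 - 100 = -96)
h(t) = 1/26 - 96*t (h(t) = -96*t + 1/26 = 1/26 - 96*t)
h(-32) + 1277 = (1/26 - 96*(-32)) + 1277 = (1/26 + 3072) + 1277 = 79873/26 + 1277 = 113075/26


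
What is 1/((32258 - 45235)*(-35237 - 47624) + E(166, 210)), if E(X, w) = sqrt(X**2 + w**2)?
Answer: 1075287197/1156242556032045153 - 26*sqrt(106)/1156242556032045153 ≈ 9.2998e-10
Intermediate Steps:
1/((32258 - 45235)*(-35237 - 47624) + E(166, 210)) = 1/((32258 - 45235)*(-35237 - 47624) + sqrt(166**2 + 210**2)) = 1/(-12977*(-82861) + sqrt(27556 + 44100)) = 1/(1075287197 + sqrt(71656)) = 1/(1075287197 + 26*sqrt(106))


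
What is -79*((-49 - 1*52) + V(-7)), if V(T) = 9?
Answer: 7268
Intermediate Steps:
-79*((-49 - 1*52) + V(-7)) = -79*((-49 - 1*52) + 9) = -79*((-49 - 52) + 9) = -79*(-101 + 9) = -79*(-92) = 7268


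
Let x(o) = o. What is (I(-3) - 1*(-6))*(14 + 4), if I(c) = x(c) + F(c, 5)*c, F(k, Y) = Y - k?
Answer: -378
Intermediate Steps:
I(c) = c + c*(5 - c) (I(c) = c + (5 - c)*c = c + c*(5 - c))
(I(-3) - 1*(-6))*(14 + 4) = (-3*(6 - 1*(-3)) - 1*(-6))*(14 + 4) = (-3*(6 + 3) + 6)*18 = (-3*9 + 6)*18 = (-27 + 6)*18 = -21*18 = -378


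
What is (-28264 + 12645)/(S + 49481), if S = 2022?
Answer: -15619/51503 ≈ -0.30326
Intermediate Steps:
(-28264 + 12645)/(S + 49481) = (-28264 + 12645)/(2022 + 49481) = -15619/51503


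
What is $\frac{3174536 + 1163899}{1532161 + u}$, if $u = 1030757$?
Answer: $\frac{1446145}{854306} \approx 1.6928$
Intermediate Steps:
$\frac{3174536 + 1163899}{1532161 + u} = \frac{3174536 + 1163899}{1532161 + 1030757} = \frac{4338435}{2562918} = 4338435 \cdot \frac{1}{2562918} = \frac{1446145}{854306}$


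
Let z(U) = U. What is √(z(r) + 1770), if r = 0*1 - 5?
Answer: √1765 ≈ 42.012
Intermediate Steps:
r = -5 (r = 0 - 5 = -5)
√(z(r) + 1770) = √(-5 + 1770) = √1765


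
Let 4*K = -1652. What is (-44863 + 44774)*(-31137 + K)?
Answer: 2807950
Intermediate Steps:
K = -413 (K = (¼)*(-1652) = -413)
(-44863 + 44774)*(-31137 + K) = (-44863 + 44774)*(-31137 - 413) = -89*(-31550) = 2807950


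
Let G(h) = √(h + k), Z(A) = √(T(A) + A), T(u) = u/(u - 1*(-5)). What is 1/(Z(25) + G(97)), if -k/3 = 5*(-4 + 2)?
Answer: 6/(√930 + 6*√127) ≈ 0.061154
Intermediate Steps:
k = 30 (k = -15*(-4 + 2) = -15*(-2) = -3*(-10) = 30)
T(u) = u/(5 + u) (T(u) = u/(u + 5) = u/(5 + u))
Z(A) = √(A + A/(5 + A)) (Z(A) = √(A/(5 + A) + A) = √(A + A/(5 + A)))
G(h) = √(30 + h) (G(h) = √(h + 30) = √(30 + h))
1/(Z(25) + G(97)) = 1/(√(25*(6 + 25)/(5 + 25)) + √(30 + 97)) = 1/(√(25*31/30) + √127) = 1/(√(25*(1/30)*31) + √127) = 1/(√(155/6) + √127) = 1/(√930/6 + √127) = 1/(√127 + √930/6)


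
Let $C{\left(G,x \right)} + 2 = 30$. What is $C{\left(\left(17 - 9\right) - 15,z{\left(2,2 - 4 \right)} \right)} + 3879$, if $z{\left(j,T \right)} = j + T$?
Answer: $3907$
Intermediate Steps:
$z{\left(j,T \right)} = T + j$
$C{\left(G,x \right)} = 28$ ($C{\left(G,x \right)} = -2 + 30 = 28$)
$C{\left(\left(17 - 9\right) - 15,z{\left(2,2 - 4 \right)} \right)} + 3879 = 28 + 3879 = 3907$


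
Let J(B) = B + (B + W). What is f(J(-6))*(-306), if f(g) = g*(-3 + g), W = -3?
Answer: -82620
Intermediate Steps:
J(B) = -3 + 2*B (J(B) = B + (B - 3) = B + (-3 + B) = -3 + 2*B)
f(J(-6))*(-306) = ((-3 + 2*(-6))*(-3 + (-3 + 2*(-6))))*(-306) = ((-3 - 12)*(-3 + (-3 - 12)))*(-306) = -15*(-3 - 15)*(-306) = -15*(-18)*(-306) = 270*(-306) = -82620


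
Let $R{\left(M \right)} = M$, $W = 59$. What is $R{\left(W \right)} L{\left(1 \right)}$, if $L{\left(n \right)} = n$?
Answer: $59$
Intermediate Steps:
$R{\left(W \right)} L{\left(1 \right)} = 59 \cdot 1 = 59$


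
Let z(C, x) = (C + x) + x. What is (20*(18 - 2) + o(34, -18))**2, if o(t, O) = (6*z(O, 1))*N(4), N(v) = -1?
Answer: 173056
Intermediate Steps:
z(C, x) = C + 2*x
o(t, O) = -12 - 6*O (o(t, O) = (6*(O + 2*1))*(-1) = (6*(O + 2))*(-1) = (6*(2 + O))*(-1) = (12 + 6*O)*(-1) = -12 - 6*O)
(20*(18 - 2) + o(34, -18))**2 = (20*(18 - 2) + (-12 - 6*(-18)))**2 = (20*16 + (-12 + 108))**2 = (320 + 96)**2 = 416**2 = 173056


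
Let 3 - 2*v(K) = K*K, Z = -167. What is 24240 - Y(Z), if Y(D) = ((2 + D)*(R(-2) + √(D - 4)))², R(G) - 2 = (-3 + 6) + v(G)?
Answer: 16513635/4 - 735075*I*√19 ≈ 4.1284e+6 - 3.2041e+6*I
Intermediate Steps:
v(K) = 3/2 - K²/2 (v(K) = 3/2 - K*K/2 = 3/2 - K²/2)
R(G) = 13/2 - G²/2 (R(G) = 2 + ((-3 + 6) + (3/2 - G²/2)) = 2 + (3 + (3/2 - G²/2)) = 2 + (9/2 - G²/2) = 13/2 - G²/2)
Y(D) = (2 + D)²*(9/2 + √(-4 + D))² (Y(D) = ((2 + D)*((13/2 - ½*(-2)²) + √(D - 4)))² = ((2 + D)*((13/2 - ½*4) + √(-4 + D)))² = ((2 + D)*((13/2 - 2) + √(-4 + D)))² = ((2 + D)*(9/2 + √(-4 + D)))² = (2 + D)²*(9/2 + √(-4 + D))²)
24240 - Y(Z) = 24240 - (2 - 167)²*(9 + 2*√(-4 - 167))²/4 = 24240 - (-165)²*(9 + 2*√(-171))²/4 = 24240 - 27225*(9 + 2*(3*I*√19))²/4 = 24240 - 27225*(9 + 6*I*√19)²/4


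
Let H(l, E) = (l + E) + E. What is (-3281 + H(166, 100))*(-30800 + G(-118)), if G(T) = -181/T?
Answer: 10593748385/118 ≈ 8.9778e+7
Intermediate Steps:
H(l, E) = l + 2*E (H(l, E) = (E + l) + E = l + 2*E)
(-3281 + H(166, 100))*(-30800 + G(-118)) = (-3281 + (166 + 2*100))*(-30800 - 181/(-118)) = (-3281 + (166 + 200))*(-30800 - 181*(-1/118)) = (-3281 + 366)*(-30800 + 181/118) = -2915*(-3634219/118) = 10593748385/118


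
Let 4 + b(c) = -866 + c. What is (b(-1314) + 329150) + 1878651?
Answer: 2205617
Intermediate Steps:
b(c) = -870 + c (b(c) = -4 + (-866 + c) = -870 + c)
(b(-1314) + 329150) + 1878651 = ((-870 - 1314) + 329150) + 1878651 = (-2184 + 329150) + 1878651 = 326966 + 1878651 = 2205617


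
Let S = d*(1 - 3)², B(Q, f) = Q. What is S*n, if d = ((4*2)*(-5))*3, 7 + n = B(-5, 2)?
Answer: 5760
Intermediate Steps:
n = -12 (n = -7 - 5 = -12)
d = -120 (d = (8*(-5))*3 = -40*3 = -120)
S = -480 (S = -120*(1 - 3)² = -120*(-2)² = -120*4 = -480)
S*n = -480*(-12) = 5760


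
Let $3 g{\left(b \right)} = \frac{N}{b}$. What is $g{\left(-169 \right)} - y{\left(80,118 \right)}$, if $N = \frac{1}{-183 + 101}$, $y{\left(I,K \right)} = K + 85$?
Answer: $- \frac{8439521}{41574} \approx -203.0$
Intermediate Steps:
$y{\left(I,K \right)} = 85 + K$
$N = - \frac{1}{82}$ ($N = \frac{1}{-82} = - \frac{1}{82} \approx -0.012195$)
$g{\left(b \right)} = - \frac{1}{246 b}$ ($g{\left(b \right)} = \frac{\left(- \frac{1}{82}\right) \frac{1}{b}}{3} = - \frac{1}{246 b}$)
$g{\left(-169 \right)} - y{\left(80,118 \right)} = - \frac{1}{246 \left(-169\right)} - \left(85 + 118\right) = \left(- \frac{1}{246}\right) \left(- \frac{1}{169}\right) - 203 = \frac{1}{41574} - 203 = - \frac{8439521}{41574}$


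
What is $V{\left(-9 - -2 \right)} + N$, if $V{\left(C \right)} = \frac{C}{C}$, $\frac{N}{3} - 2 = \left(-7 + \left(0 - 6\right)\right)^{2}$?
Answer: $514$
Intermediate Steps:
$N = 513$ ($N = 6 + 3 \left(-7 + \left(0 - 6\right)\right)^{2} = 6 + 3 \left(-7 - 6\right)^{2} = 6 + 3 \left(-13\right)^{2} = 6 + 3 \cdot 169 = 6 + 507 = 513$)
$V{\left(C \right)} = 1$
$V{\left(-9 - -2 \right)} + N = 1 + 513 = 514$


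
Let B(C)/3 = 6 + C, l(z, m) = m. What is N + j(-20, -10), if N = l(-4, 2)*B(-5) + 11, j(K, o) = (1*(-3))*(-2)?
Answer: 23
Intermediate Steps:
j(K, o) = 6 (j(K, o) = -3*(-2) = 6)
B(C) = 18 + 3*C (B(C) = 3*(6 + C) = 18 + 3*C)
N = 17 (N = 2*(18 + 3*(-5)) + 11 = 2*(18 - 15) + 11 = 2*3 + 11 = 6 + 11 = 17)
N + j(-20, -10) = 17 + 6 = 23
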